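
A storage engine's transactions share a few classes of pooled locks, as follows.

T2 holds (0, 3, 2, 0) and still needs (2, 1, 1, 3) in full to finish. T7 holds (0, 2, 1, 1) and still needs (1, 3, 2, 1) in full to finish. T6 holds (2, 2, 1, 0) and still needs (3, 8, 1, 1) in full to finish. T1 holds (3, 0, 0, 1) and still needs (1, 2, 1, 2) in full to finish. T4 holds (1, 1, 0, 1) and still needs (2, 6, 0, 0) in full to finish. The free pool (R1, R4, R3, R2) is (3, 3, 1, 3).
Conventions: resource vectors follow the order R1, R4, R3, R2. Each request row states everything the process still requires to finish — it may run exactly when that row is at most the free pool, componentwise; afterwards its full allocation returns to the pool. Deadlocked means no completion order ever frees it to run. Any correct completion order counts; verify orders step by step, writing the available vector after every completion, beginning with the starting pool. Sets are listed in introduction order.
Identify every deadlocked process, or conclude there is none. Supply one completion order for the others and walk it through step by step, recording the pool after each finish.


The deadlocked set is empty.
Key observation: no deadlock: T2 fits now, and the freed resources carry the rest through.
The rest can finish in the order T2, T1, T7, T6, T4. Step-by-step check:
  pool = (3, 3, 1, 3)
  T2 needs (2, 1, 1, 3) <= (3, 3, 1, 3) -> finishes; pool += (0, 3, 2, 0) = (3, 6, 3, 3)
  T1 needs (1, 2, 1, 2) <= (3, 6, 3, 3) -> finishes; pool += (3, 0, 0, 1) = (6, 6, 3, 4)
  T7 needs (1, 3, 2, 1) <= (6, 6, 3, 4) -> finishes; pool += (0, 2, 1, 1) = (6, 8, 4, 5)
  T6 needs (3, 8, 1, 1) <= (6, 8, 4, 5) -> finishes; pool += (2, 2, 1, 0) = (8, 10, 5, 5)
  T4 needs (2, 6, 0, 0) <= (8, 10, 5, 5) -> finishes; pool += (1, 1, 0, 1) = (9, 11, 5, 6)


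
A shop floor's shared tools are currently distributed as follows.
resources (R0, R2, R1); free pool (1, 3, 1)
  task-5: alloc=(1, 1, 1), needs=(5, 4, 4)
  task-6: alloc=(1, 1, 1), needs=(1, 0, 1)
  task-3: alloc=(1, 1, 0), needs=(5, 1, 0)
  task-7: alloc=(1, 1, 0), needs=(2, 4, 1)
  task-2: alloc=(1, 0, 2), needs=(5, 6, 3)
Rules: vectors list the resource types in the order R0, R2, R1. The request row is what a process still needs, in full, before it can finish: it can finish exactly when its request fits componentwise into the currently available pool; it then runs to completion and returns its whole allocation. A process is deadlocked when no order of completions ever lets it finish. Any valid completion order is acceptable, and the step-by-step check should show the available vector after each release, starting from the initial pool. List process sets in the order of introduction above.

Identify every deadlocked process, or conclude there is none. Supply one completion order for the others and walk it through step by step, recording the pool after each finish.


The deadlocked set is task-5, task-3 and task-2.
Key observation: after task-6, task-7 complete, (3, 5, 2) is the best the pool ever gets, yet each leftover process wants more R0.
A valid finishing order for the others: task-6, task-7. Step-by-step check:
  pool = (1, 3, 1)
  task-6 needs (1, 0, 1) <= (1, 3, 1) -> finishes; pool += (1, 1, 1) = (2, 4, 2)
  task-7 needs (2, 4, 1) <= (2, 4, 2) -> finishes; pool += (1, 1, 0) = (3, 5, 2)
The blocked processes can never fit:
  task-5 still needs (5, 4, 4) but only (3, 5, 2) is free — short on R0 and R1
  task-3 still needs (5, 1, 0) but only (3, 5, 2) is free — short on R0
  task-2 still needs (5, 6, 3) but only (3, 5, 2) is free — short on R0, R2 and R1


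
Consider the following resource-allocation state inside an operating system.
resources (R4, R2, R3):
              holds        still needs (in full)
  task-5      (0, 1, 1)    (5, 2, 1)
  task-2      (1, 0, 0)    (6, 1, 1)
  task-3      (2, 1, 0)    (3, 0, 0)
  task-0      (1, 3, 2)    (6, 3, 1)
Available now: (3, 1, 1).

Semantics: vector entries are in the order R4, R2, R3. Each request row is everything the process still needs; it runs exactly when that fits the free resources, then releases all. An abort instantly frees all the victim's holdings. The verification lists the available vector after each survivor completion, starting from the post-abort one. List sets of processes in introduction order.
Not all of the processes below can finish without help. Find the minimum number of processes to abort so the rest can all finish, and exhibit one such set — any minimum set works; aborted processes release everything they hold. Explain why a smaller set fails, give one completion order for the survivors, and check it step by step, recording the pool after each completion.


The answer: abort task-2.
Key observation: before aborting task-2, task-0 was permanently blocked — no order could ever run it; afterwards it completes at step 3.
No smaller set exists: with zero aborts the deadlock remains.
The survivors complete as task-3, task-5, task-0. Check, step by step (starting from the post-abort pool):
  pool = (4, 1, 1)
  task-3 needs (3, 0, 0) <= (4, 1, 1) -> finishes; pool += (2, 1, 0) = (6, 2, 1)
  task-5 needs (5, 2, 1) <= (6, 2, 1) -> finishes; pool += (0, 1, 1) = (6, 3, 2)
  task-0 needs (6, 3, 1) <= (6, 3, 2) -> finishes; pool += (1, 3, 2) = (7, 6, 4)


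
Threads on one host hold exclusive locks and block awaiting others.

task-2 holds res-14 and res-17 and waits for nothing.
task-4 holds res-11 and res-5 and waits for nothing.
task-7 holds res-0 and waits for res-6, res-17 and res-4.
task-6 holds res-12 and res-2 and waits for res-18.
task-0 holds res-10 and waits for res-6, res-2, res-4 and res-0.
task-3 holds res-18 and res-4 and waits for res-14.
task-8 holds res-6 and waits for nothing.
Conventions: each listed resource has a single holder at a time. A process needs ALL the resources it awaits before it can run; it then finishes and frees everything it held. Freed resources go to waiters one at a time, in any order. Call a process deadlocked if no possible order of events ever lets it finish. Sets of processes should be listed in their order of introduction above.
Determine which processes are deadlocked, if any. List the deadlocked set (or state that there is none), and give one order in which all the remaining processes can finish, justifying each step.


No process is deadlocked.
Key observation: the waits form no ring: some process can always run, and its releases unblock the others one by one.
The rest can finish in the order task-2, task-8, task-3, task-6, task-7, task-4, task-0.
Step-by-step check:
  task-2: no waits; runs immediately, freeing res-14 and res-17
  task-8: no waits; runs immediately, freeing res-6
  run task-3 (all its waits — res-14 — are resolved); releases res-18 and res-4
  run task-6 (all its waits — res-18 — are resolved); releases res-12 and res-2
  run task-7 (all its waits — res-6, res-17 and res-4 — are resolved); releases res-0
  task-4: no waits; runs immediately, freeing res-11 and res-5
  run task-0 (all its waits — res-6, res-2, res-4 and res-0 — are resolved); releases res-10


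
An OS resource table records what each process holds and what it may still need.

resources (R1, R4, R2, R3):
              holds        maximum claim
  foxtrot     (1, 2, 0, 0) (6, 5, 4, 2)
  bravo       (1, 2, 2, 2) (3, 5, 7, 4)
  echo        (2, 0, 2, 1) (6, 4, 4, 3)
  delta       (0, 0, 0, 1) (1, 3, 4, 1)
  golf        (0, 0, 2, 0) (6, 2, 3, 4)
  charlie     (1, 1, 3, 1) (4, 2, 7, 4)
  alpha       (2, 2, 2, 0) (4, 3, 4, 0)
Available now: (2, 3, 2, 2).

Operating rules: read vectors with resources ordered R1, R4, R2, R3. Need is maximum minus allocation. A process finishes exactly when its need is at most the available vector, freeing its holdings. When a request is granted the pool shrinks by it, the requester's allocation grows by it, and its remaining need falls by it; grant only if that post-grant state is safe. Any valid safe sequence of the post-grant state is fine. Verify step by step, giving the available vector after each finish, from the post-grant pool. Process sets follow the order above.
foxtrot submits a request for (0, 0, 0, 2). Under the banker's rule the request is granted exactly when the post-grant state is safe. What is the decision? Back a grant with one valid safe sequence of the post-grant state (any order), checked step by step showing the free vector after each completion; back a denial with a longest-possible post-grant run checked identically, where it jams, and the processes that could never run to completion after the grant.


DENY. Granting would leave the state unsafe.
Key observation: after alpha, delta the pool peaks at (4, 5, 4, 1), and each blocked process is short somewhere: foxtrot on R1; bravo on R2, R3; echo on R3; golf on R1, R3; charlie on R3.
On the post-grant state, alpha, delta is a maximal run — nothing extends it. Walking it through:
  pool = (2, 3, 2, 0)
  run alpha (needs (2, 1, 2, 0), free (2, 3, 2, 0)); after release of (2, 2, 2, 0) the pool is (4, 5, 4, 0)
  run delta (needs (1, 3, 4, 0), free (4, 5, 4, 0)); after release of (0, 0, 0, 1) the pool is (4, 5, 4, 1)
  foxtrot cannot run: need (5, 3, 4, 0) vs free (4, 5, 4, 1) (insufficient R1)
  bravo cannot run: need (2, 3, 5, 2) vs free (4, 5, 4, 1) (insufficient R2 and R3)
  echo cannot run: need (4, 4, 2, 2) vs free (4, 5, 4, 1) (insufficient R3)
  golf cannot run: need (6, 2, 1, 4) vs free (4, 5, 4, 1) (insufficient R1 and R3)
  charlie cannot run: need (3, 1, 4, 3) vs free (4, 5, 4, 1) (insufficient R3)
Processes that could never finish after the grant: foxtrot, bravo, echo, golf and charlie.


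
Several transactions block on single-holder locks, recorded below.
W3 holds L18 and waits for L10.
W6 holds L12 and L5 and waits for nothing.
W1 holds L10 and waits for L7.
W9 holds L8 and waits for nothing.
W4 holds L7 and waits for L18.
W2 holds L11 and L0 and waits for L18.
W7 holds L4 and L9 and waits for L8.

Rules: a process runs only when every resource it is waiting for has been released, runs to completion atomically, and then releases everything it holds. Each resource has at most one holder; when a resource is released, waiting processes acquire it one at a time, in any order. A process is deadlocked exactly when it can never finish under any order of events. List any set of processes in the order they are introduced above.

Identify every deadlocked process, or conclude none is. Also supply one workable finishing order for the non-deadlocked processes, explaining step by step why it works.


The deadlocked set is W3, W1, W4 and W2.
Key observation: the knot is the closed ring of waits W3 -> W1 -> W4 -> W3; W2 waits into the deadlock from upstream.
A valid finishing order for the others: W9, W7, W6.
Verifying each step:
  run W9 (it waits on nothing); releases L8
  W7 waits on L8 — all released -> runs and releases L4 and L9
  run W6 (it waits on nothing); releases L12 and L5


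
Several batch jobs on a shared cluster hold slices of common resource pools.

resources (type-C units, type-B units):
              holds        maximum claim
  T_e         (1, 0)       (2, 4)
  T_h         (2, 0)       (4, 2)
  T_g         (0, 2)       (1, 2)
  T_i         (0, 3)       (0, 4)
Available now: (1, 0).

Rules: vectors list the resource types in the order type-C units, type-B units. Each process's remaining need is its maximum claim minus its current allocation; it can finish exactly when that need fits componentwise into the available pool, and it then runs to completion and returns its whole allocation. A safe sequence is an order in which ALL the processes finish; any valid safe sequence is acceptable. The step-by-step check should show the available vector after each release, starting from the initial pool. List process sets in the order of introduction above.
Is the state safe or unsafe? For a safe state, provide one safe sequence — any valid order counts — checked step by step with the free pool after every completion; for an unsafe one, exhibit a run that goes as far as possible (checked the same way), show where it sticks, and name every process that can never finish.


SAFE. One safe sequence: T_g, T_i, T_e, T_h.
Key observation: the first exact fit in this order is T_g — it needs (1, 0) with (1, 0) free, meeting a requested resource to the last unit.
Walking it through:
  pool = (1, 0)
  T_g: need (1, 0) fits (1, 0); releases (0, 2), pool now (1, 2)
  T_i: need (0, 1) fits (1, 2); releases (0, 3), pool now (1, 5)
  T_e: need (1, 4) fits (1, 5); releases (1, 0), pool now (2, 5)
  T_h: need (2, 2) fits (2, 5); releases (2, 0), pool now (4, 5)


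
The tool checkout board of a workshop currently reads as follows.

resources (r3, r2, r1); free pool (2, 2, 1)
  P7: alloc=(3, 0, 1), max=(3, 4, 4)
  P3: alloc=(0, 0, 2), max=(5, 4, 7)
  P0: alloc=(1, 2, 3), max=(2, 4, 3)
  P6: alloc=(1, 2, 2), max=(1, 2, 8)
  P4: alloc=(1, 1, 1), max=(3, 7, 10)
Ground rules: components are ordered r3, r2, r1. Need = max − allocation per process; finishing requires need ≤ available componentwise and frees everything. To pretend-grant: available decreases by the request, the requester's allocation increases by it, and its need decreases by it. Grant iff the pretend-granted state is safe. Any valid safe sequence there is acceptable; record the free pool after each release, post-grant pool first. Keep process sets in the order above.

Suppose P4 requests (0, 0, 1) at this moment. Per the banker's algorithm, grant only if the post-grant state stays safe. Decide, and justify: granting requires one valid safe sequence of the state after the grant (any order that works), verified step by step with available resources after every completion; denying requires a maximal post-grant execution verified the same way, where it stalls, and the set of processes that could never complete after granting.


DENY. Granting would leave the state unsafe.
Key observation: even finishing P0, P7 leaves just (6, 4, 4) free — too little r1 for any of the remaining processes.
On the post-grant state, P0, P7 is a maximal run — nothing extends it. Verifying each step:
  pool = (2, 2, 0)
  P0: need (1, 2, 0) fits (2, 2, 0); releases (1, 2, 3), pool now (3, 4, 3)
  P7: need (0, 4, 3) fits (3, 4, 3); releases (3, 0, 1), pool now (6, 4, 4)
  P3 cannot run: need (5, 4, 5) vs free (6, 4, 4) (insufficient r1)
  P6 cannot run: need (0, 0, 6) vs free (6, 4, 4) (insufficient r1)
  P4 cannot run: need (2, 6, 8) vs free (6, 4, 4) (insufficient r2 and r1)
Had the request been granted, P3, P6 and P4 could never finish.


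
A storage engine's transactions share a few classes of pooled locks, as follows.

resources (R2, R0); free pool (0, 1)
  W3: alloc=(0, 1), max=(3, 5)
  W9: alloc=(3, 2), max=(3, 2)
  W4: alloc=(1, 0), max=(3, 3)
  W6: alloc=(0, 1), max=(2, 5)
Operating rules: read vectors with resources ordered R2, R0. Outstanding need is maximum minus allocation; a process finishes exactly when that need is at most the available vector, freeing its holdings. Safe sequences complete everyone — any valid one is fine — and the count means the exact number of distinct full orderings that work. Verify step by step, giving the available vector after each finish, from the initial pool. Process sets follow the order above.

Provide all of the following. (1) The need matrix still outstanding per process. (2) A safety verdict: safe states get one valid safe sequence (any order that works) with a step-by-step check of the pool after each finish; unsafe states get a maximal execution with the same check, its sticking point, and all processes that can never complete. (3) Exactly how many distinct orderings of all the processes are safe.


(1) Remaining need (order R2, R0):
  W3: (3, 4)
  W9: (0, 0)
  W4: (2, 3)
  W6: (2, 4)
(2) The state is UNSAFE.
Key observation: once W9, W4 finish, the pool peaks at (4, 3) — and every remaining process still needs more R0 than that.
Going as far as possible: W9, W4; after that, nothing fits. Verifying each step:
  pool = (0, 1)
  W9 needs (0, 0) <= (0, 1) -> finishes; pool += (3, 2) = (3, 3)
  W4 needs (2, 3) <= (3, 3) -> finishes; pool += (1, 0) = (4, 3)
  blocked: W3 wants (3, 4), pool (4, 3) — not enough R0
  blocked: W6 wants (2, 4), pool (4, 3) — not enough R0
Never able to finish: W3 and W6.
(3) Exactly 0 of the possible complete orderings are safe sequences.


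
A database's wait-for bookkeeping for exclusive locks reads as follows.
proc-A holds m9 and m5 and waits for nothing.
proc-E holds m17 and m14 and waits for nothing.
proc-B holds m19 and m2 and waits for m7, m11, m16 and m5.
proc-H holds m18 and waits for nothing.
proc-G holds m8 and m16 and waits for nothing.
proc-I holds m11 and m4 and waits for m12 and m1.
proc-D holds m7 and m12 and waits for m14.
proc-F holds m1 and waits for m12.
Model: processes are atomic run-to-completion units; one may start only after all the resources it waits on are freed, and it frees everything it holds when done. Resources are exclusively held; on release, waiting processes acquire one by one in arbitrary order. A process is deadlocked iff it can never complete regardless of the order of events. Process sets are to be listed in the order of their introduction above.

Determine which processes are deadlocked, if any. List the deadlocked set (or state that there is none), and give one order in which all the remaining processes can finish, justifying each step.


The deadlocked set is empty.
Key observation: although several processes wait, no cycle exists — each chain bottoms out at a free runner.
The rest can finish in the order proc-G, proc-H, proc-E, proc-D, proc-F, proc-I, proc-A, proc-B.
Check, step by step:
  run proc-G (it waits on nothing); releases m8 and m16
  run proc-H (it waits on nothing); releases m18
  run proc-E (it waits on nothing); releases m17 and m14
  proc-D: everything it awaited (m14) is free; runs, freeing m7 and m12
  proc-F: everything it awaited (m12) is free; runs, freeing m1
  proc-I: everything it awaited (m12 and m1) is free; runs, freeing m11 and m4
  run proc-A (it waits on nothing); releases m9 and m5
  proc-B: everything it awaited (m7, m11, m16 and m5) is free; runs, freeing m19 and m2


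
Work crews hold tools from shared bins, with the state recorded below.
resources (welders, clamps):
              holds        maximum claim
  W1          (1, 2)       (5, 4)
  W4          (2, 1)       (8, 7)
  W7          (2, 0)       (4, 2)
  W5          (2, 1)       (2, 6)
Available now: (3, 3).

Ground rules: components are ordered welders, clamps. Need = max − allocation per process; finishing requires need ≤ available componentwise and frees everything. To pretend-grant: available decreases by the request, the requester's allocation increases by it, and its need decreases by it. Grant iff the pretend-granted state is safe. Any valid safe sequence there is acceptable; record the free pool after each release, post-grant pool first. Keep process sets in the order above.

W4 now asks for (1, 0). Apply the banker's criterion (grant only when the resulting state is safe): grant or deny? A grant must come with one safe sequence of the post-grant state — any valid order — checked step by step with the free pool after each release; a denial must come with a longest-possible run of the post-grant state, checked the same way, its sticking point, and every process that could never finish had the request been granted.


GRANT: granting preserves safety; a valid post-grant sequence is W7, W1, W5, W4.
Key observation: (2, 3) free after granting still covers W7 first, and each release covers the next.
Verifying the post-grant state step by step:
  pool = (2, 3)
  W7: need (2, 2) fits (2, 3); releases (2, 0), pool now (4, 3)
  W1: need (4, 2) fits (4, 3); releases (1, 2), pool now (5, 5)
  W5: need (0, 5) fits (5, 5); releases (2, 1), pool now (7, 6)
  W4: need (5, 6) fits (7, 6); releases (3, 1), pool now (10, 7)


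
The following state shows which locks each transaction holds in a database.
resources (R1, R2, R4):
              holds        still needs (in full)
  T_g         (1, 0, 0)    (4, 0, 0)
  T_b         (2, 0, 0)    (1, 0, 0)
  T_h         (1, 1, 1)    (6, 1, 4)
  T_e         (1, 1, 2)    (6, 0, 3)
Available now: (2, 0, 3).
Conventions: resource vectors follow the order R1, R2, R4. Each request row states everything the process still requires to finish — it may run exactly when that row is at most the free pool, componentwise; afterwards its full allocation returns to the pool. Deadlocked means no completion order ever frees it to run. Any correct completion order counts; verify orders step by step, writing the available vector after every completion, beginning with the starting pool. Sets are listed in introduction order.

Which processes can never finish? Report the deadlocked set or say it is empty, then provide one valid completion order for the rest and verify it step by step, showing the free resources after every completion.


The deadlocked set is T_h and T_e.
Key observation: the pool after T_b, T_g is (5, 0, 3); every surviving request exceeds it in R1, so progress ends there.
One completion order for the rest: T_b, T_g. Walking it through:
  pool = (2, 0, 3)
  run T_b (needs (1, 0, 0), free (2, 0, 3)); after release of (2, 0, 0) the pool is (4, 0, 3)
  run T_g (needs (4, 0, 0), free (4, 0, 3)); after release of (1, 0, 0) the pool is (5, 0, 3)
None of the blocked processes ever fits:
  T_h still needs (6, 1, 4) but only (5, 0, 3) is free — short on R1, R2 and R4
  T_e still needs (6, 0, 3) but only (5, 0, 3) is free — short on R1


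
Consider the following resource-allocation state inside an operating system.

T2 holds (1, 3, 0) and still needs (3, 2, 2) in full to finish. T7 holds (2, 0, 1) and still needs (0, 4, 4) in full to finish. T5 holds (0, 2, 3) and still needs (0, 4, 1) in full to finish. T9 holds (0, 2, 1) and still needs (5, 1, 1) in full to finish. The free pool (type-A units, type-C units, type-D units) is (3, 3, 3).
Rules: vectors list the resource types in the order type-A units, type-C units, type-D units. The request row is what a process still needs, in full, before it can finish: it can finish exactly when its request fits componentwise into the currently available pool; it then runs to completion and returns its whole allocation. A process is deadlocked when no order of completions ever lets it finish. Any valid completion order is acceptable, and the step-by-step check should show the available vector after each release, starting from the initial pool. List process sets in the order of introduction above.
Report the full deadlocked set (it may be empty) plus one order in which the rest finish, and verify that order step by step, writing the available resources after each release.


Nothing here is deadlocked.
Key observation: the pool covers T2 at once, and every later process fits after earlier releases.
One completion order for the rest: T2, T5, T7, T9. Walking it through:
  pool = (3, 3, 3)
  run T2 (needs (3, 2, 2), free (3, 3, 3)); after release of (1, 3, 0) the pool is (4, 6, 3)
  run T5 (needs (0, 4, 1), free (4, 6, 3)); after release of (0, 2, 3) the pool is (4, 8, 6)
  run T7 (needs (0, 4, 4), free (4, 8, 6)); after release of (2, 0, 1) the pool is (6, 8, 7)
  run T9 (needs (5, 1, 1), free (6, 8, 7)); after release of (0, 2, 1) the pool is (6, 10, 8)


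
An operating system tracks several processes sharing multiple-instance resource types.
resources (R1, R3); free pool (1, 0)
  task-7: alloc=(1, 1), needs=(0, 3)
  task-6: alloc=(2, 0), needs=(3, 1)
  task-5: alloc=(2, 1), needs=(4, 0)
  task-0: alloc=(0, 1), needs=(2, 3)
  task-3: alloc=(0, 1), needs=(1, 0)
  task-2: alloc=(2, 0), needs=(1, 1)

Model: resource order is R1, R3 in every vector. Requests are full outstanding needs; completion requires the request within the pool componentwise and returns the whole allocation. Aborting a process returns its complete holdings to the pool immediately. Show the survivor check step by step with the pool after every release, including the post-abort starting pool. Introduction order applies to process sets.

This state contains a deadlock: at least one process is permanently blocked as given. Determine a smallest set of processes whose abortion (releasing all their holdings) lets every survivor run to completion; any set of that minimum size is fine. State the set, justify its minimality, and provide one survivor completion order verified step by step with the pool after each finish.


Abort task-7.
Key observation: the returned (1, 1) from task-7 is what brings task-0 — unrunnable before, under any order — into play at step 5.
No smaller set exists: with zero aborts the deadlock remains.
Survivors finish in the order: task-2, task-6, task-3, task-5, task-0. Verifying each step (pool after the aborts first):
  pool = (2, 1)
  task-2: need (1, 1) fits (2, 1); releases (2, 0), pool now (4, 1)
  task-6: need (3, 1) fits (4, 1); releases (2, 0), pool now (6, 1)
  task-3: need (1, 0) fits (6, 1); releases (0, 1), pool now (6, 2)
  task-5: need (4, 0) fits (6, 2); releases (2, 1), pool now (8, 3)
  task-0: need (2, 3) fits (8, 3); releases (0, 1), pool now (8, 4)


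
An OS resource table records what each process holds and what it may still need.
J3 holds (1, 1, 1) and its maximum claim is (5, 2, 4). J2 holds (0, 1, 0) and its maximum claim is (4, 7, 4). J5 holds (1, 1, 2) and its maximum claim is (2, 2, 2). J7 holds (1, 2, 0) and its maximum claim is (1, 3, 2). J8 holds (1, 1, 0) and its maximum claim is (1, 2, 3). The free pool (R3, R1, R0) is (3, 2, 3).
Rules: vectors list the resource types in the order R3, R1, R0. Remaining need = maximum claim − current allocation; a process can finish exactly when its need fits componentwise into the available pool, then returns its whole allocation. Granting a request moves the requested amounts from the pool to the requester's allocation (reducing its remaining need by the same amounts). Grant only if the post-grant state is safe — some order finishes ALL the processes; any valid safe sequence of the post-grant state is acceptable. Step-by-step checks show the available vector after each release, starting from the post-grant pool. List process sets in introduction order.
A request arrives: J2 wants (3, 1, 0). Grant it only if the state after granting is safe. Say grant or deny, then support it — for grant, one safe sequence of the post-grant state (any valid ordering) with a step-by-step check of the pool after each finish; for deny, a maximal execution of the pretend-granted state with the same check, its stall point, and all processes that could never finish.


GRANT: granting preserves safety; a valid post-grant sequence is J8, J7, J5, J2, J3.
Key observation: granting shrinks the pool to (0, 1, 3), yet J8 still fits and the chain goes through.
Check on the post-grant state, step by step:
  pool = (0, 1, 3)
  run J8 (needs (0, 1, 3), free (0, 1, 3)); after release of (1, 1, 0) the pool is (1, 2, 3)
  run J7 (needs (0, 1, 2), free (1, 2, 3)); after release of (1, 2, 0) the pool is (2, 4, 3)
  run J5 (needs (1, 1, 0), free (2, 4, 3)); after release of (1, 1, 2) the pool is (3, 5, 5)
  run J2 (needs (1, 5, 4), free (3, 5, 5)); after release of (3, 2, 0) the pool is (6, 7, 5)
  run J3 (needs (4, 1, 3), free (6, 7, 5)); after release of (1, 1, 1) the pool is (7, 8, 6)


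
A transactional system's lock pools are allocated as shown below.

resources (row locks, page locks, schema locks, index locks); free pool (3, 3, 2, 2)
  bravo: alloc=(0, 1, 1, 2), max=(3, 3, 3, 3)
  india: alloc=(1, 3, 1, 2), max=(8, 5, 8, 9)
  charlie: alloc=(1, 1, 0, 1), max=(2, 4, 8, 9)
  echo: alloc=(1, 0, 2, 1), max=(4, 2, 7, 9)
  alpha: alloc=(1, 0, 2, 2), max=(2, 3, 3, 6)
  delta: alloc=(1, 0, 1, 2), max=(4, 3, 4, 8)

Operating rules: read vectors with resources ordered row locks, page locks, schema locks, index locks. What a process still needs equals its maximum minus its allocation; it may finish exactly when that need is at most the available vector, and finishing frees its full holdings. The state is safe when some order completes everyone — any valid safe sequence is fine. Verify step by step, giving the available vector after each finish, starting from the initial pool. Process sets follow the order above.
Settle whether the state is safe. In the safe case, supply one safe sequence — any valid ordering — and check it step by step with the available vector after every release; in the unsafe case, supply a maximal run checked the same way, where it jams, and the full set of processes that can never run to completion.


The state is SAFE; one workable sequence: bravo, alpha, delta, echo, charlie, india.
Key observation: reading the order forward, bravo is the first process whose need (3, 2, 2, 1) meets the free pool (3, 3, 2, 2) exactly on a resource it requests.
Check, step by step:
  pool = (3, 3, 2, 2)
  run bravo (needs (3, 2, 2, 1), free (3, 3, 2, 2)); after release of (0, 1, 1, 2) the pool is (3, 4, 3, 4)
  run alpha (needs (1, 3, 1, 4), free (3, 4, 3, 4)); after release of (1, 0, 2, 2) the pool is (4, 4, 5, 6)
  run delta (needs (3, 3, 3, 6), free (4, 4, 5, 6)); after release of (1, 0, 1, 2) the pool is (5, 4, 6, 8)
  run echo (needs (3, 2, 5, 8), free (5, 4, 6, 8)); after release of (1, 0, 2, 1) the pool is (6, 4, 8, 9)
  run charlie (needs (1, 3, 8, 8), free (6, 4, 8, 9)); after release of (1, 1, 0, 1) the pool is (7, 5, 8, 10)
  run india (needs (7, 2, 7, 7), free (7, 5, 8, 10)); after release of (1, 3, 1, 2) the pool is (8, 8, 9, 12)


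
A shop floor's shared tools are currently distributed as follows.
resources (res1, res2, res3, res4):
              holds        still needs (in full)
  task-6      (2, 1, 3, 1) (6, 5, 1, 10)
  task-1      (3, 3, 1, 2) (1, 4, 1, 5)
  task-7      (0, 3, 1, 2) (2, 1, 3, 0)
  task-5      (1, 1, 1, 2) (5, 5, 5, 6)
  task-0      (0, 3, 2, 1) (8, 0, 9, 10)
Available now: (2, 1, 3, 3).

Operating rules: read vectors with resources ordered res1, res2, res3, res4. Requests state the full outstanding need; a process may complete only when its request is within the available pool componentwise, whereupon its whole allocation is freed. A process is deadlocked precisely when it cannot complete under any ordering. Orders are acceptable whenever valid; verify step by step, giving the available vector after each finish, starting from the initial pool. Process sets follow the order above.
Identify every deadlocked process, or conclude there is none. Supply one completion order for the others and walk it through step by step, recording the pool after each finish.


Deadlocked: task-6 and task-0.
Key observation: task-7, task-1, task-5 can finish, but then (6, 8, 6, 9) is all there is, and the blocked group's res4 demands exceed it.
The rest can finish in the order task-7, task-1, task-5. Step-by-step check:
  pool = (2, 1, 3, 3)
  task-7: need (2, 1, 3, 0) fits (2, 1, 3, 3); releases (0, 3, 1, 2), pool now (2, 4, 4, 5)
  task-1: need (1, 4, 1, 5) fits (2, 4, 4, 5); releases (3, 3, 1, 2), pool now (5, 7, 5, 7)
  task-5: need (5, 5, 5, 6) fits (5, 7, 5, 7); releases (1, 1, 1, 2), pool now (6, 8, 6, 9)
The stuck group stays short no matter what:
  task-6 cannot run: need (6, 5, 1, 10) vs free (6, 8, 6, 9) (insufficient res4)
  task-0 cannot run: need (8, 0, 9, 10) vs free (6, 8, 6, 9) (insufficient res1, res3 and res4)


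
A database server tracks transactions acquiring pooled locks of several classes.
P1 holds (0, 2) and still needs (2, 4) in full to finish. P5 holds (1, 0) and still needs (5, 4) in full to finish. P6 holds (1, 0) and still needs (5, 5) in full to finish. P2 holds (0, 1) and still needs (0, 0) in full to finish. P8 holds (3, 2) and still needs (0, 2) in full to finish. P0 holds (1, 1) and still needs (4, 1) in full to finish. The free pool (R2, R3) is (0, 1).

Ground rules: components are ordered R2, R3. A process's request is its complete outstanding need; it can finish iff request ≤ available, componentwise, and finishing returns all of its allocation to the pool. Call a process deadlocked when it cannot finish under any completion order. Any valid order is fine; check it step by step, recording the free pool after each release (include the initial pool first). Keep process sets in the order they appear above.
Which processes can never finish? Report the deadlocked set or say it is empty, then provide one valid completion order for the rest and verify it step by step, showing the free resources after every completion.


The deadlocked set is P5, P6 and P0.
Key observation: no order helps: past P2, P8, P1, the free pool tops out at (3, 6), below what each blocked process needs in R2.
One completion order for the rest: P2, P8, P1. Step-by-step check:
  pool = (0, 1)
  run P2 (needs (0, 0), free (0, 1)); after release of (0, 1) the pool is (0, 2)
  run P8 (needs (0, 2), free (0, 2)); after release of (3, 2) the pool is (3, 4)
  run P1 (needs (2, 4), free (3, 4)); after release of (0, 2) the pool is (3, 6)
None of the blocked processes ever fits:
  P5 cannot run: need (5, 4) vs free (3, 6) (insufficient R2)
  P6 cannot run: need (5, 5) vs free (3, 6) (insufficient R2)
  P0 cannot run: need (4, 1) vs free (3, 6) (insufficient R2)


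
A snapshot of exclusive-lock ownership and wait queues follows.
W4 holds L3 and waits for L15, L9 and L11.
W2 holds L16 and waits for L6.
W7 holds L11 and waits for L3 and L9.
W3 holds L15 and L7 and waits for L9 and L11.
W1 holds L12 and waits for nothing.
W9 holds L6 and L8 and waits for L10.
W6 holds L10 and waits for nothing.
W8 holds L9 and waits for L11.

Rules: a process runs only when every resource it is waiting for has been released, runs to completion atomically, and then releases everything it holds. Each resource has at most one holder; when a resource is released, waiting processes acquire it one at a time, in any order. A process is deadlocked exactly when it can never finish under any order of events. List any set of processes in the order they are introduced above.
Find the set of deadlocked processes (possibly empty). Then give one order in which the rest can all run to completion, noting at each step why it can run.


The deadlocked set is W4, W7, W3 and W8.
Key observation: the loop W4 -> W7 -> W4 blocks itself forever; W3 and W8 are caught in further circular waits.
The rest can finish in the order W6, W9, W1, W2.
Check, step by step:
  W6 waits on nothing -> runs at once and releases L10
  run W9 (all its waits — L10 — are resolved); releases L6 and L8
  W1 waits on nothing -> runs at once and releases L12
  run W2 (all its waits — L6 — are resolved); releases L16


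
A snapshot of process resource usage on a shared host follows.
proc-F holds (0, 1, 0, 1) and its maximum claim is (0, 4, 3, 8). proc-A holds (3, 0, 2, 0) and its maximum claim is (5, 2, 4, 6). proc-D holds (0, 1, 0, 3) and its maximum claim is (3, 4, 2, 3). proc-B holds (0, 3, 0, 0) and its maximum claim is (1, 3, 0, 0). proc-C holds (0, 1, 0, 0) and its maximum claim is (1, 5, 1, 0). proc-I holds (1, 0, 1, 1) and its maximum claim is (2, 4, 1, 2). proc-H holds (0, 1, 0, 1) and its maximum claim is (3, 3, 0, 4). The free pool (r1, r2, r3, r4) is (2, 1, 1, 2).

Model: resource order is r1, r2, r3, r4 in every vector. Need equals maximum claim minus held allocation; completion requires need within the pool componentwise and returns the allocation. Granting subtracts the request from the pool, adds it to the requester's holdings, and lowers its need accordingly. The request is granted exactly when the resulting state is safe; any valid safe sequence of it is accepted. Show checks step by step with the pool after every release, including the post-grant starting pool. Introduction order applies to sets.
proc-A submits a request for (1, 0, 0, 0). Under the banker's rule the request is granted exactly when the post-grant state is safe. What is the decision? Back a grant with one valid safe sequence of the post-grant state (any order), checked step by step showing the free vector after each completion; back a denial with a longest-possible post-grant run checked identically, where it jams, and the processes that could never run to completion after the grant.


DENY — the pretend-granted state is unsafe.
Key observation: after proc-B, proc-C, proc-I the pool peaks at (2, 5, 2, 3), and each blocked process is short somewhere: proc-F on r3, r4; proc-A on r4; proc-D on r1; proc-H on r1.
Pretend the grant happened; the run proc-B, proc-C, proc-I goes as far as possible. Step-by-step check:
  pool = (1, 1, 1, 2)
  proc-B needs (1, 0, 0, 0) <= (1, 1, 1, 2) -> finishes; pool += (0, 3, 0, 0) = (1, 4, 1, 2)
  proc-C needs (1, 4, 1, 0) <= (1, 4, 1, 2) -> finishes; pool += (0, 1, 0, 0) = (1, 5, 1, 2)
  proc-I needs (1, 4, 0, 1) <= (1, 5, 1, 2) -> finishes; pool += (1, 0, 1, 1) = (2, 5, 2, 3)
  proc-F cannot run: need (0, 3, 3, 7) vs free (2, 5, 2, 3) (insufficient r3 and r4)
  proc-A cannot run: need (1, 2, 2, 6) vs free (2, 5, 2, 3) (insufficient r4)
  proc-D cannot run: need (3, 3, 2, 0) vs free (2, 5, 2, 3) (insufficient r1)
  proc-H cannot run: need (3, 2, 0, 3) vs free (2, 5, 2, 3) (insufficient r1)
Had the request been granted, proc-F, proc-A, proc-D and proc-H could never finish.


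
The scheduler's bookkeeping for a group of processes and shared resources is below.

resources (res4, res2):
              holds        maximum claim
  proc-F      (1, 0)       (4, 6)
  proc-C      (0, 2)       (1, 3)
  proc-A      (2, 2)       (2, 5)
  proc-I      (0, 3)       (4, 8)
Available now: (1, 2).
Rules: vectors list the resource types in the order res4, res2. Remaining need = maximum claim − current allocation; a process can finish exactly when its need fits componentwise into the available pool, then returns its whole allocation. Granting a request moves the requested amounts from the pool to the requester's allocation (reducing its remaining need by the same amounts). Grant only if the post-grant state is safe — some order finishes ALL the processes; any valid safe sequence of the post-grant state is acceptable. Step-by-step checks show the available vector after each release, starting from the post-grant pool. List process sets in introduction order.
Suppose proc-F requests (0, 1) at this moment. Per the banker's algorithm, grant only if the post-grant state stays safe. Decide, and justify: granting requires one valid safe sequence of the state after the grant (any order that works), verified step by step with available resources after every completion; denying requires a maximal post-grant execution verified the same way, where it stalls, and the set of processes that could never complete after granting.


GRANT — the state after the grant stays safe, e.g. via proc-C, proc-A, proc-F, proc-I.
Key observation: the transfer keeps a workable pool ((1, 1)); proc-C starts the safe sequence.
Check on the post-grant state, step by step:
  pool = (1, 1)
  proc-C needs (1, 1) <= (1, 1) -> finishes; pool += (0, 2) = (1, 3)
  proc-A needs (0, 3) <= (1, 3) -> finishes; pool += (2, 2) = (3, 5)
  proc-F needs (3, 5) <= (3, 5) -> finishes; pool += (1, 1) = (4, 6)
  proc-I needs (4, 5) <= (4, 6) -> finishes; pool += (0, 3) = (4, 9)


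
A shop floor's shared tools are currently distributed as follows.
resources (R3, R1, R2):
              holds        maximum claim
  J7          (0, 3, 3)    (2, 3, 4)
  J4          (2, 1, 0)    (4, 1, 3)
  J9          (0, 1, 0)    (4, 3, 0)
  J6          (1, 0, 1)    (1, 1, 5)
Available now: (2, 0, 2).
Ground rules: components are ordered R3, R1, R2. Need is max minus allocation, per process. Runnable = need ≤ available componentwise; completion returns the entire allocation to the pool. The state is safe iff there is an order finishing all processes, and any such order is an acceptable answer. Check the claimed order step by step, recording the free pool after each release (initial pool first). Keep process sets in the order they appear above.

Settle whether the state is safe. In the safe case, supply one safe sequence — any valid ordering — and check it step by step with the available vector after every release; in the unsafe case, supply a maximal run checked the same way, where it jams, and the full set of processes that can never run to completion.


SAFE — a valid safe sequence is J7, J6, J4, J9.
Key observation: at J7 the run first touches a limit — (2, 0, 1) against (2, 0, 2), exact on a resource it actually requests.
Step-by-step check:
  pool = (2, 0, 2)
  run J7 (needs (2, 0, 1), free (2, 0, 2)); after release of (0, 3, 3) the pool is (2, 3, 5)
  run J6 (needs (0, 1, 4), free (2, 3, 5)); after release of (1, 0, 1) the pool is (3, 3, 6)
  run J4 (needs (2, 0, 3), free (3, 3, 6)); after release of (2, 1, 0) the pool is (5, 4, 6)
  run J9 (needs (4, 2, 0), free (5, 4, 6)); after release of (0, 1, 0) the pool is (5, 5, 6)
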